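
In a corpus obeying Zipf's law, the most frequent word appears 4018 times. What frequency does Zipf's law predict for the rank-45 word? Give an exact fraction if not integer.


Zipf's law: freq(rank) = f1 / rank
f1 = 4018, rank = 45
freq = 4018 / 45
GCD(4018, 45) = 1
Simplified: 4018/45

4018/45


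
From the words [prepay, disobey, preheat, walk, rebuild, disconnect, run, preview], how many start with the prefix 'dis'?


Checking each word for prefix 'dis':
  'prepay' -> no (count: 0)
  'disobey' -> YES, starts with 'dis' (count: 1)
  'preheat' -> no (count: 1)
  'walk' -> no (count: 1)
  'rebuild' -> no (count: 1)
  'disconnect' -> YES, starts with 'dis' (count: 2)
  'run' -> no (count: 2)
  'preview' -> no (count: 2)
Total with prefix 'dis': 2

2


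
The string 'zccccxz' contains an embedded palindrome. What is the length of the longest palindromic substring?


Scanning 'zccccxz' for palindromic substrings.
Substring at positions 1-4: 'cccc'.
Check: reverse('cccc') = 'cccc' -> palindrome confirmed.
Neighbouring characters ('z' / 'x') break symmetry, so it cannot extend further.
No longer palindromic substring exists; longest length = 4

4


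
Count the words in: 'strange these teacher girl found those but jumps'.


Counting words by splitting on spaces:
  Word 1: 'strange'
  Word 2: 'these'
  Word 3: 'teacher'
  Word 4: 'girl'
  Word 5: 'found'
  Word 6: 'those'
  Word 7: 'but'
  Word 8: 'jumps'
Total words: 8

8


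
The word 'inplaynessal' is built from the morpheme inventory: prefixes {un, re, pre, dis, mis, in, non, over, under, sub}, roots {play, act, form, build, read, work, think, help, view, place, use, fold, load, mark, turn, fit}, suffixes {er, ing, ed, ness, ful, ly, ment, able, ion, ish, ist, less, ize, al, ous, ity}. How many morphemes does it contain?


Segmenting 'inplaynessal' against the inventory:
  'in' -> prefix (morpheme 1)
  'play' -> root (morpheme 2)
  'ness' -> suffix (morpheme 3)
  'al' -> suffix (morpheme 4)
Total morphemes: 4

4


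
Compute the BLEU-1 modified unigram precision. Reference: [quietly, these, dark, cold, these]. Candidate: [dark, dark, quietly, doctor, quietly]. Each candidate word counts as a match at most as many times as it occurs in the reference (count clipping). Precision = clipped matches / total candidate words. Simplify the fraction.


Reference word counts: {'cold': 1, 'dark': 1, 'quietly': 1, 'these': 2}
Checking each candidate word (with clipping):
  'dark' -> in reference (ref count 1, used 1/1) -> match (matches: 1)
  'dark' -> ref count 1 already used up (1/1) -> clipped, no match (matches: 1)
  'quietly' -> in reference (ref count 1, used 1/1) -> match (matches: 2)
  'doctor' -> not in reference -> no match (matches: 2)
  'quietly' -> ref count 1 already used up (1/1) -> clipped, no match (matches: 2)
Clipped matches: 2, Candidate length: 5
Precision = 2/5

2/5


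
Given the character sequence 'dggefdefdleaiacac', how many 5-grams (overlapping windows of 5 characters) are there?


String 'dggefdefdleaiacac' has length L = 17.
Number of overlapping n-grams = L - n + 1
Substituting: 17 - 5 + 1 = 13

13


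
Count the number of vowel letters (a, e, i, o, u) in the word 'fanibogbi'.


Scanning each character of 'fanibogbi':
  Position 1: 'f' -> consonant (running count: 0)
  Position 2: 'a' -> vowel (running count: 1)
  Position 3: 'n' -> consonant (running count: 1)
  Position 4: 'i' -> vowel (running count: 2)
  Position 5: 'b' -> consonant (running count: 2)
  Position 6: 'o' -> vowel (running count: 3)
  Position 7: 'g' -> consonant (running count: 3)
  Position 8: 'b' -> consonant (running count: 3)
  Position 9: 'i' -> vowel (running count: 4)
Total vowels: 4

4


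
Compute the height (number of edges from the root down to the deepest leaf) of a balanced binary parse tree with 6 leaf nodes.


In a balanced binary tree with n leaves the deepest leaf is ceil(log2(n)) edges below the root.
log2(6) = 2.5850
ceil(2.5850) = 3
height (edges) = 3

3


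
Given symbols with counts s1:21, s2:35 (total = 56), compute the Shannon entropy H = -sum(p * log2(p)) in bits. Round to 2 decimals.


Computing entropy H = -sum(p_i * log2(p_i)):
  s1: p = 21/56 = 0.3750, -p*log2(p) = 0.5306
  s2: p = 35/56 = 0.6250, -p*log2(p) = 0.4238
H = sum of terms = 0.9544
Rounded to 2 decimals: 0.95

0.95


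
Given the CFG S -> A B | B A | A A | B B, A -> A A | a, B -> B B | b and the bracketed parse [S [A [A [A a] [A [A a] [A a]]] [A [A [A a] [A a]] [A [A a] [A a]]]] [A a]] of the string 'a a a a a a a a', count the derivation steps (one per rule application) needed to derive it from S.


Every bracketed nonterminal node [X ...] in the tree is produced by exactly one rule application.
Reading the tree off as a leftmost derivation:
  Step 1: S  =>  A A   (applied S -> A A)
  Step 2: A A  =>  A A A   (applied A -> A A)
  Step 3: A A A  =>  A A A A   (applied A -> A A)
  Step 4: A A A A  =>  a A A A   (applied A -> a)
  Step 5: a A A A  =>  a A A A A   (applied A -> A A)
  Step 6: a A A A A  =>  a a A A A   (applied A -> a)
  Step 7: a a A A A  =>  a a a A A   (applied A -> a)
  Step 8: a a a A A  =>  a a a A A A   (applied A -> A A)
  Step 9: a a a A A A  =>  a a a A A A A   (applied A -> A A)
  Step 10: a a a A A A A  =>  a a a a A A A   (applied A -> a)
  Step 11: a a a a A A A  =>  a a a a a A A   (applied A -> a)
  Step 12: a a a a a A A  =>  a a a a a A A A   (applied A -> A A)
  Step 13: a a a a a A A A  =>  a a a a a a A A   (applied A -> a)
  Step 14: a a a a a a A A  =>  a a a a a a a A   (applied A -> a)
  Step 15: a a a a a a a A  =>  a a a a a a a a   (applied A -> a)
Final yield: a a a a a a a a
Total rewrite steps: 15

15


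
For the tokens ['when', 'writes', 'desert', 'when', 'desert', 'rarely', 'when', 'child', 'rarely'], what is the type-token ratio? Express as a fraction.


Tokens: 9
Unique types: ('child', 'desert', 'rarely', 'when', 'writes') = 5
TTR = 5/9
Already in lowest terms.

5/9


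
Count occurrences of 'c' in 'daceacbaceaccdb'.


Scanning 'daceacbaceaccdb' for 'c':
  Position 2: 'c' -> MATCH (count: 1)
  Position 5: 'c' -> MATCH (count: 2)
  Position 8: 'c' -> MATCH (count: 3)
  Position 11: 'c' -> MATCH (count: 4)
  Position 12: 'c' -> MATCH (count: 5)
Total occurrences of 'c': 5

5


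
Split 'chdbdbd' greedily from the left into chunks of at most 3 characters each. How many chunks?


'chdbdbd' has 7 characters.
Chunking with max size 3:
  Chunk 1: 'chd' (positions 0-2)
  Chunk 2: 'bdb' (positions 3-5)
  Chunk 3: 'd' (positions 6-6)
Total chunks: ceil(7 / 3) = 3

3


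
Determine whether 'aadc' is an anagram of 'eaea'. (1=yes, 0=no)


Sort characters of 'aadc': 'aacd'
Sort characters of 'eaea': 'aaee'
Sorted forms differ -> they are NOT anagrams
Result: 0

0


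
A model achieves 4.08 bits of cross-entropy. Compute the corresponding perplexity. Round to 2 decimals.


Perplexity formula: PP = 2^H
H = 4.08
PP = 2^4.08
Decompose: 2^4.08 = 2^4 * 2^0.08
2^4 = 16, 2^0.08 ~ 1.0570180
PP ~ 16 * 1.0570180 = 16.9122880
Rounded to 2 decimals: 16.91

16.91


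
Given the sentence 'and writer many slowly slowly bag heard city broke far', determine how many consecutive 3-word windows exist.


Word trigrams from [10] words:
  Trigram 1: (and writer many)
  Trigram 2: (writer many slowly)
  Trigram 3: (many slowly slowly)
  Trigram 4: (slowly slowly bag)
  Trigram 5: (slowly bag heard)
  Trigram 6: (bag heard city)
  Trigram 7: (heard city broke)
  Trigram 8: (city broke far)
Total word trigrams: 10 - 2 = 8

8


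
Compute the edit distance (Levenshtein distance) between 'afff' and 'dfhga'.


Building DP table for s1='afff' (len 4) and s2='dfhga' (len 5):
       d  f  h  g  a
    0  1  2  3  4  5
  a 1  1  2  3  4  4
  f 2  2  1  2  3  4
  f 3  3  2  2  3  4
  f 4  4  3  3  3  4
Edit distance = dp[4][5] = 4

4


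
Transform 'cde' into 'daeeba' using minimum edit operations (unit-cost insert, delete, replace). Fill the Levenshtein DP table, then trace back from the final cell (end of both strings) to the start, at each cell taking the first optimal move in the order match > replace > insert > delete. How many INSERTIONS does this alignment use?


Edit distance = 5. Backtracking from cell (3, 6) with preference match > replace > insert > delete,
then listing the resulting alignment 'cde' -> 'daeeba' left to right:
  Step 1: insert 'd' [insertion #1]
  Step 2: replace c->a
  Step 3: replace d->e
  Step 4: keep 'e'
  Step 5: insert 'b' [insertion #2]
  Step 6: insert 'a' [insertion #3]
Total insertions: 3

3


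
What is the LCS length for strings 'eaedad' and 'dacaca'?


DP table for LCS of 'eaedad' and 'dacaca':
       d  a  c  a  c  a
    0  0  0  0  0  0  0
  e 0  0  0  0  0  0  0
  a 0  0  1  1  1  1  1
  e 0  0  1  1  1  1  1
  d 0  1  1  1  1  1  1
  a 0  1  2  2  2  2  2
  d 0  1  2  2  2  2  2
LCS: 'aa'
LCS length = 2

2


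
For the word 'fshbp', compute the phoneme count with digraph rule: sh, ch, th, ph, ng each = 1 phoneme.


Parsing 'fshbp' greedily, digraphs first:
  'f' -> consonant phoneme (phonemes so far: 1)
  'sh' -> digraph (1 consonant phoneme) (phonemes so far: 2)
  'b' -> consonant phoneme (phonemes so far: 3)
  'p' -> consonant phoneme (phonemes so far: 4)
Total phonemes: 4

4


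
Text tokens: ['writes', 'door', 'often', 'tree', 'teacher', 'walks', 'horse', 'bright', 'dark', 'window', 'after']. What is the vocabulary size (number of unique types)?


Listing all tokens and tracking unique types:
  Token 1: 'writes' -> NEW (unique so far: 1)
  Token 2: 'door' -> NEW (unique so far: 2)
  Token 3: 'often' -> NEW (unique so far: 3)
  Token 4: 'tree' -> NEW (unique so far: 4)
  Token 5: 'teacher' -> NEW (unique so far: 5)
  Token 6: 'walks' -> NEW (unique so far: 6)
  Token 7: 'horse' -> NEW (unique so far: 7)
  Token 8: 'bright' -> NEW (unique so far: 8)
  Token 9: 'dark' -> NEW (unique so far: 9)
  Token 10: 'window' -> NEW (unique so far: 10)
  Token 11: 'after' -> NEW (unique so far: 11)
Unique types: ('after', 'bright', 'dark', 'door', 'horse', 'often', 'teacher', 'tree', 'walks', 'window', 'writes')
Vocabulary size: 11

11


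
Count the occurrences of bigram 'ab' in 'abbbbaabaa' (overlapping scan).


Scanning 'abbbbaabaa' for bigram 'ab':
  Position 0: 'ab' -> MATCH
  Position 1: 'bb' -> no
  Position 2: 'bb' -> no
  Position 3: 'bb' -> no
  Position 4: 'ba' -> no
  Position 5: 'aa' -> no
  Position 6: 'ab' -> MATCH
  Position 7: 'ba' -> no
  Position 8: 'aa' -> no
Total matches: 2

2


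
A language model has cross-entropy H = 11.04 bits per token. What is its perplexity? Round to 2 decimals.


Perplexity formula: PP = 2^H
H = 11.04
PP = 2^11.04
Decompose: 2^11.04 = 2^11 * 2^0.04
2^11 = 2048, 2^0.04 ~ 1.0281138
PP ~ 2048 * 1.0281138 = 2105.5770624
Rounded to 2 decimals: 2105.58

2105.58


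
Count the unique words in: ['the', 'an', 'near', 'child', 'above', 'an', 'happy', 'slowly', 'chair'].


Listing all tokens and tracking unique types:
  Token 1: 'the' -> NEW (unique so far: 1)
  Token 2: 'an' -> NEW (unique so far: 2)
  Token 3: 'near' -> NEW (unique so far: 3)
  Token 4: 'child' -> NEW (unique so far: 4)
  Token 5: 'above' -> NEW (unique so far: 5)
  Token 6: 'an' -> duplicate (unique so far: 5)
  Token 7: 'happy' -> NEW (unique so far: 6)
  Token 8: 'slowly' -> NEW (unique so far: 7)
  Token 9: 'chair' -> NEW (unique so far: 8)
Unique types: ('above', 'an', 'chair', 'child', 'happy', 'near', 'slowly', 'the')
Vocabulary size: 8

8


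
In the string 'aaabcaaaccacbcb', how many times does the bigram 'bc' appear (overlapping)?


Scanning 'aaabcaaaccacbcb' for bigram 'bc':
  Position 0: 'aa' -> no
  Position 1: 'aa' -> no
  Position 2: 'ab' -> no
  Position 3: 'bc' -> MATCH
  Position 4: 'ca' -> no
  Position 5: 'aa' -> no
  Position 6: 'aa' -> no
  Position 7: 'ac' -> no
  Position 8: 'cc' -> no
  Position 9: 'ca' -> no
  Position 10: 'ac' -> no
  Position 11: 'cb' -> no
  Position 12: 'bc' -> MATCH
  Position 13: 'cb' -> no
Total matches: 2

2


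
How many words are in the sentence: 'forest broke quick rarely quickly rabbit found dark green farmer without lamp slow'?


Counting words by splitting on spaces:
  Word 1: 'forest'
  Word 2: 'broke'
  Word 3: 'quick'
  Word 4: 'rarely'
  Word 5: 'quickly'
  Word 6: 'rabbit'
  Word 7: 'found'
  Word 8: 'dark'
  Word 9: 'green'
  Word 10: 'farmer'
  Word 11: 'without'
  Word 12: 'lamp'
  Word 13: 'slow'
Total words: 13

13


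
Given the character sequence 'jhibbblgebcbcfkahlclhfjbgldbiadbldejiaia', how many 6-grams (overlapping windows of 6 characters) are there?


String 'jhibbblgebcbcfkahlclhfjbgldbiadbldejiaia' has length L = 40.
Number of overlapping n-grams = L - n + 1
Substituting: 40 - 6 + 1 = 35

35


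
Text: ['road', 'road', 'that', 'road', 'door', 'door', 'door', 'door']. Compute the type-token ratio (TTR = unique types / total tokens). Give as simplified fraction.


Tokens: 8
Unique types: ('door', 'road', 'that') = 3
TTR = 3/8
Already in lowest terms.

3/8


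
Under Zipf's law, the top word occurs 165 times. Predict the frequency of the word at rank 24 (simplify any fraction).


Zipf's law: freq(rank) = f1 / rank
f1 = 165, rank = 24
freq = 165 / 24
GCD(165, 24) = 3
Simplified: 55/8

55/8


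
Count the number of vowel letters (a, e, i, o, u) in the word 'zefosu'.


Scanning each character of 'zefosu':
  Position 1: 'z' -> consonant (running count: 0)
  Position 2: 'e' -> vowel (running count: 1)
  Position 3: 'f' -> consonant (running count: 1)
  Position 4: 'o' -> vowel (running count: 2)
  Position 5: 's' -> consonant (running count: 2)
  Position 6: 'u' -> vowel (running count: 3)
Total vowels: 3

3


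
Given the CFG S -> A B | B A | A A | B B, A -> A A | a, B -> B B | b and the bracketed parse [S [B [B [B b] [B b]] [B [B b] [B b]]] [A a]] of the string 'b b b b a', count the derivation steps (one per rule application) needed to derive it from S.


Every bracketed nonterminal node [X ...] in the tree is produced by exactly one rule application.
Reading the tree off as a leftmost derivation:
  Step 1: S  =>  B A   (applied S -> B A)
  Step 2: B A  =>  B B A   (applied B -> B B)
  Step 3: B B A  =>  B B B A   (applied B -> B B)
  Step 4: B B B A  =>  b B B A   (applied B -> b)
  Step 5: b B B A  =>  b b B A   (applied B -> b)
  Step 6: b b B A  =>  b b B B A   (applied B -> B B)
  Step 7: b b B B A  =>  b b b B A   (applied B -> b)
  Step 8: b b b B A  =>  b b b b A   (applied B -> b)
  Step 9: b b b b A  =>  b b b b a   (applied A -> a)
Final yield: b b b b a
Total rewrite steps: 9

9


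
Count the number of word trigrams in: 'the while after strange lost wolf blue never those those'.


Word trigrams from [10] words:
  Trigram 1: (the while after)
  Trigram 2: (while after strange)
  Trigram 3: (after strange lost)
  Trigram 4: (strange lost wolf)
  Trigram 5: (lost wolf blue)
  Trigram 6: (wolf blue never)
  Trigram 7: (blue never those)
  Trigram 8: (never those those)
Total word trigrams: 10 - 2 = 8

8


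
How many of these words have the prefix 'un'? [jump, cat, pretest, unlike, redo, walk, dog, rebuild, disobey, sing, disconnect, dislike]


Checking each word for prefix 'un':
  'jump' -> no (count: 0)
  'cat' -> no (count: 0)
  'pretest' -> no (count: 0)
  'unlike' -> YES, starts with 'un' (count: 1)
  'redo' -> no (count: 1)
  'walk' -> no (count: 1)
  'dog' -> no (count: 1)
  'rebuild' -> no (count: 1)
  'disobey' -> no (count: 1)
  'sing' -> no (count: 1)
  'disconnect' -> no (count: 1)
  'dislike' -> no (count: 1)
Total with prefix 'un': 1

1


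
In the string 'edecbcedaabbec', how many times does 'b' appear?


Scanning 'edecbcedaabbec' for 'b':
  Position 4: 'b' -> MATCH (count: 1)
  Position 10: 'b' -> MATCH (count: 2)
  Position 11: 'b' -> MATCH (count: 3)
Total occurrences of 'b': 3

3


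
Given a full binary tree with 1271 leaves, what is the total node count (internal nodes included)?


Leaf nodes (terminals): 1271
Internal nodes = n - 1 = 1271 - 1 = 1270
Total = leaves + internal = 1271 + 1270 = 2541

2541


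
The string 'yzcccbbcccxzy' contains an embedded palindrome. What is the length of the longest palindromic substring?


Scanning 'yzcccbbcccxzy' for palindromic substrings.
Substring at positions 2-9: 'cccbbccc'.
Check: reverse('cccbbccc') = 'cccbbccc' -> palindrome confirmed.
Neighbouring characters ('z' / 'x') break symmetry, so it cannot extend further.
No longer palindromic substring exists; longest length = 8

8


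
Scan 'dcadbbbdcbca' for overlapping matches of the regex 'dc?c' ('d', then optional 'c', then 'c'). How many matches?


Pattern: dc?c means 'd', then optional 'c', then 'c'.
Scanning 'dcadbbbdcbca' position-by-position:
  Pos 0: window 'dca' -> MATCH
  Pos 1: window 'cad' -> no
  Pos 2: window 'adb' -> no
  Pos 3: window 'dbb' -> no
  Pos 4: window 'bbb' -> no
  Pos 5: window 'bbd' -> no
  Pos 6: window 'bdc' -> no
  Pos 7: window 'dcb' -> MATCH
  Pos 8: window 'cbc' -> no
  Pos 9: window 'bca' -> no
  Pos 10: window 'ca' -> no
  Pos 11: window 'a' -> no
Total matches: 2

2


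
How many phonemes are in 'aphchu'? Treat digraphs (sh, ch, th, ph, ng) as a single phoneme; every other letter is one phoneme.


Parsing 'aphchu' greedily, digraphs first:
  'a' -> vowel phoneme (phonemes so far: 1)
  'ph' -> digraph (1 consonant phoneme) (phonemes so far: 2)
  'ch' -> digraph (1 consonant phoneme) (phonemes so far: 3)
  'u' -> vowel phoneme (phonemes so far: 4)
Total phonemes: 4

4


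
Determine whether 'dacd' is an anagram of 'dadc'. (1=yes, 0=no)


Sort characters of 'dacd': 'acdd'
Sort characters of 'dadc': 'acdd'
Sorted forms match -> they ARE anagrams
Result: 1

1


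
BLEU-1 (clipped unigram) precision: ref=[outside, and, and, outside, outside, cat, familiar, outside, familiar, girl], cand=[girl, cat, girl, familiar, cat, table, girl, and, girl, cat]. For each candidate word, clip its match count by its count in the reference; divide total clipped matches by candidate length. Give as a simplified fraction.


Reference word counts: {'and': 2, 'cat': 1, 'familiar': 2, 'girl': 1, 'outside': 4}
Checking each candidate word (with clipping):
  'girl' -> in reference (ref count 1, used 1/1) -> match (matches: 1)
  'cat' -> in reference (ref count 1, used 1/1) -> match (matches: 2)
  'girl' -> ref count 1 already used up (1/1) -> clipped, no match (matches: 2)
  'familiar' -> in reference (ref count 2, used 1/2) -> match (matches: 3)
  'cat' -> ref count 1 already used up (1/1) -> clipped, no match (matches: 3)
  'table' -> not in reference -> no match (matches: 3)
  'girl' -> ref count 1 already used up (1/1) -> clipped, no match (matches: 3)
  'and' -> in reference (ref count 2, used 1/2) -> match (matches: 4)
  'girl' -> ref count 1 already used up (1/1) -> clipped, no match (matches: 4)
  'cat' -> ref count 1 already used up (1/1) -> clipped, no match (matches: 4)
Clipped matches: 4, Candidate length: 10
Precision = 4/10 = 2/5

2/5


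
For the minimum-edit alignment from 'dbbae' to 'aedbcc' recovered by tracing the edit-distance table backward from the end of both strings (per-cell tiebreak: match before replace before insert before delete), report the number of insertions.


Edit distance = 5. Backtracking from cell (5, 6) with preference match > replace > insert > delete,
then listing the resulting alignment 'dbbae' -> 'aedbcc' left to right:
  Step 1: insert 'a' [insertion #1]
  Step 2: replace d->e
  Step 3: replace b->d
  Step 4: keep 'b'
  Step 5: replace a->c
  Step 6: replace e->c
Total insertions: 1

1


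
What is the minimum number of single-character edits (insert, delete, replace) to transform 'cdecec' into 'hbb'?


Building DP table for s1='cdecec' (len 6) and s2='hbb' (len 3):
       h  b  b
    0  1  2  3
  c 1  1  2  3
  d 2  2  2  3
  e 3  3  3  3
  c 4  4  4  4
  e 5  5  5  5
  c 6  6  6  6
Edit distance = dp[6][3] = 6

6


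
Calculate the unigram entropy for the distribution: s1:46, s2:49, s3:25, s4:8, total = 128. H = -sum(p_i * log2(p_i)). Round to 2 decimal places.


Computing entropy H = -sum(p_i * log2(p_i)):
  s1: p = 46/128 = 0.3594, -p*log2(p) = 0.5306
  s2: p = 49/128 = 0.3828, -p*log2(p) = 0.5303
  s3: p = 25/128 = 0.1953, -p*log2(p) = 0.4602
  s4: p = 8/128 = 0.0625, -p*log2(p) = 0.2500
H = sum of terms = 1.7711
Rounded to 2 decimals: 1.77

1.77


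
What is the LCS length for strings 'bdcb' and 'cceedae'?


DP table for LCS of 'bdcb' and 'cceedae':
       c  c  e  e  d  a  e
    0  0  0  0  0  0  0  0
  b 0  0  0  0  0  0  0  0
  d 0  0  0  0  0  1  1  1
  c 0  1  1  1  1  1  1  1
  b 0  1  1  1  1  1  1  1
LCS: 'd'
LCS length = 1

1


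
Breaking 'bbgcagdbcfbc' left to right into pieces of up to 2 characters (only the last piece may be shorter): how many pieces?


'bbgcagdbcfbc' has 12 characters.
Chunking with max size 2:
  Chunk 1: 'bb' (positions 0-1)
  Chunk 2: 'gc' (positions 2-3)
  Chunk 3: 'ag' (positions 4-5)
  Chunk 4: 'db' (positions 6-7)
  Chunk 5: 'cf' (positions 8-9)
  Chunk 6: 'bc' (positions 10-11)
Total chunks: ceil(12 / 2) = 6

6


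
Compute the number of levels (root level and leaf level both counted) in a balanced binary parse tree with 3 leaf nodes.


In a balanced binary tree with n leaves the deepest leaf is ceil(log2(n)) edges below the root,
so counting node levels inclusive of root and leaves gives ceil(log2(n)) + 1 levels.
log2(3) = 1.5850
ceil(1.5850) = 2
levels = 2 + 1 = 3

3


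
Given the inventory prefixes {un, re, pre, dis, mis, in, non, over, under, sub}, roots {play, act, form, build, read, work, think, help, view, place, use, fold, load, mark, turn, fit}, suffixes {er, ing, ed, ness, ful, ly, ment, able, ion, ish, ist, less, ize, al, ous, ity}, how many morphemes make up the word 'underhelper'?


Segmenting 'underhelper' against the inventory:
  'under' -> prefix (morpheme 1)
  'help' -> root (morpheme 2)
  'er' -> suffix (morpheme 3)
Total morphemes: 3

3


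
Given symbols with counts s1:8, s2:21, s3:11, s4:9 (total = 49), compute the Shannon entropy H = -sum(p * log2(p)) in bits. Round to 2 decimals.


Computing entropy H = -sum(p_i * log2(p_i)):
  s1: p = 8/49 = 0.1633, -p*log2(p) = 0.4269
  s2: p = 21/49 = 0.4286, -p*log2(p) = 0.5239
  s3: p = 11/49 = 0.2245, -p*log2(p) = 0.4838
  s4: p = 9/49 = 0.1837, -p*log2(p) = 0.4490
H = sum of terms = 1.8836
Rounded to 2 decimals: 1.88

1.88


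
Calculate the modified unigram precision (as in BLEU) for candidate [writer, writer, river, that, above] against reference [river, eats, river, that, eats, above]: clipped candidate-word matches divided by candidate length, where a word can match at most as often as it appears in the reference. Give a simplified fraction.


Reference word counts: {'above': 1, 'eats': 2, 'river': 2, 'that': 1}
Checking each candidate word (with clipping):
  'writer' -> not in reference -> no match (matches: 0)
  'writer' -> not in reference -> no match (matches: 0)
  'river' -> in reference (ref count 2, used 1/2) -> match (matches: 1)
  'that' -> in reference (ref count 1, used 1/1) -> match (matches: 2)
  'above' -> in reference (ref count 1, used 1/1) -> match (matches: 3)
Clipped matches: 3, Candidate length: 5
Precision = 3/5

3/5


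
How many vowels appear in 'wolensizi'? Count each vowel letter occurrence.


Scanning each character of 'wolensizi':
  Position 1: 'w' -> consonant (running count: 0)
  Position 2: 'o' -> vowel (running count: 1)
  Position 3: 'l' -> consonant (running count: 1)
  Position 4: 'e' -> vowel (running count: 2)
  Position 5: 'n' -> consonant (running count: 2)
  Position 6: 's' -> consonant (running count: 2)
  Position 7: 'i' -> vowel (running count: 3)
  Position 8: 'z' -> consonant (running count: 3)
  Position 9: 'i' -> vowel (running count: 4)
Total vowels: 4

4


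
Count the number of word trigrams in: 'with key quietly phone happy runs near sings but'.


Word trigrams from [9] words:
  Trigram 1: (with key quietly)
  Trigram 2: (key quietly phone)
  Trigram 3: (quietly phone happy)
  Trigram 4: (phone happy runs)
  Trigram 5: (happy runs near)
  Trigram 6: (runs near sings)
  Trigram 7: (near sings but)
Total word trigrams: 9 - 2 = 7

7


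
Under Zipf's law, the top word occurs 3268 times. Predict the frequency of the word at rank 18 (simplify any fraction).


Zipf's law: freq(rank) = f1 / rank
f1 = 3268, rank = 18
freq = 3268 / 18
GCD(3268, 18) = 2
Simplified: 1634/9

1634/9


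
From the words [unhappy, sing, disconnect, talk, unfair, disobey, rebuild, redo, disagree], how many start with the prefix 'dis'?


Checking each word for prefix 'dis':
  'unhappy' -> no (count: 0)
  'sing' -> no (count: 0)
  'disconnect' -> YES, starts with 'dis' (count: 1)
  'talk' -> no (count: 1)
  'unfair' -> no (count: 1)
  'disobey' -> YES, starts with 'dis' (count: 2)
  'rebuild' -> no (count: 2)
  'redo' -> no (count: 2)
  'disagree' -> YES, starts with 'dis' (count: 3)
Total with prefix 'dis': 3

3


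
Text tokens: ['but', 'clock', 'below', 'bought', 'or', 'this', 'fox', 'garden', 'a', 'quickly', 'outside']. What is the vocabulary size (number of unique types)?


Listing all tokens and tracking unique types:
  Token 1: 'but' -> NEW (unique so far: 1)
  Token 2: 'clock' -> NEW (unique so far: 2)
  Token 3: 'below' -> NEW (unique so far: 3)
  Token 4: 'bought' -> NEW (unique so far: 4)
  Token 5: 'or' -> NEW (unique so far: 5)
  Token 6: 'this' -> NEW (unique so far: 6)
  Token 7: 'fox' -> NEW (unique so far: 7)
  Token 8: 'garden' -> NEW (unique so far: 8)
  Token 9: 'a' -> NEW (unique so far: 9)
  Token 10: 'quickly' -> NEW (unique so far: 10)
  Token 11: 'outside' -> NEW (unique so far: 11)
Unique types: ('a', 'below', 'bought', 'but', 'clock', 'fox', 'garden', 'or', 'outside', 'quickly', 'this')
Vocabulary size: 11

11


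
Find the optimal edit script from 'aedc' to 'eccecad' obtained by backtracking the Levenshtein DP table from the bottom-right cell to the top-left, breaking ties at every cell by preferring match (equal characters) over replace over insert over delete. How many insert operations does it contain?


Edit distance = 6. Backtracking from cell (4, 7) with preference match > replace > insert > delete,
then listing the resulting alignment 'aedc' -> 'eccecad' left to right:
  Step 1: insert 'e' [insertion #1]
  Step 2: insert 'c' [insertion #2]
  Step 3: replace a->c
  Step 4: keep 'e'
  Step 5: insert 'c' [insertion #3]
  Step 6: replace d->a
  Step 7: replace c->d
Total insertions: 3

3


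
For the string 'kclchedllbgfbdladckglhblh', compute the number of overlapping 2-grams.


String 'kclchedllbgfbdladckglhblh' has length L = 25.
Number of overlapping n-grams = L - n + 1
Substituting: 25 - 2 + 1 = 24

24


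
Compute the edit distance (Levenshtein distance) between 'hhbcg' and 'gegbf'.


Building DP table for s1='hhbcg' (len 5) and s2='gegbf' (len 5):
       g  e  g  b  f
    0  1  2  3  4  5
  h 1  1  2  3  4  5
  h 2  2  2  3  4  5
  b 3  3  3  3  3  4
  c 4  4  4  4  4  4
  g 5  4  5  4  5  5
Edit distance = dp[5][5] = 5

5


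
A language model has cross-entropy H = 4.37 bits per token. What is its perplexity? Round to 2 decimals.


Perplexity formula: PP = 2^H
H = 4.37
PP = 2^4.37
Decompose: 2^4.37 = 2^4 * 2^0.37
2^4 = 16, 2^0.37 ~ 1.2923528
PP ~ 16 * 1.2923528 = 20.6776448
Rounded to 2 decimals: 20.68

20.68


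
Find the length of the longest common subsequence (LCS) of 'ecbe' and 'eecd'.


DP table for LCS of 'ecbe' and 'eecd':
       e  e  c  d
    0  0  0  0  0
  e 0  1  1  1  1
  c 0  1  1  2  2
  b 0  1  1  2  2
  e 0  1  2  2  2
LCS: 'ec'
LCS length = 2

2


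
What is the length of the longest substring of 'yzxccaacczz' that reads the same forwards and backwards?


Scanning 'yzxccaacczz' for palindromic substrings.
Substring at positions 3-8: 'ccaacc'.
Check: reverse('ccaacc') = 'ccaacc' -> palindrome confirmed.
Neighbouring characters ('x' / 'z') break symmetry, so it cannot extend further.
No longer palindromic substring exists; longest length = 6

6


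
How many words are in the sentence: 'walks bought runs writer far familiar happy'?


Counting words by splitting on spaces:
  Word 1: 'walks'
  Word 2: 'bought'
  Word 3: 'runs'
  Word 4: 'writer'
  Word 5: 'far'
  Word 6: 'familiar'
  Word 7: 'happy'
Total words: 7

7


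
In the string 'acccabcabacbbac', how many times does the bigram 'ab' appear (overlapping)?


Scanning 'acccabcabacbbac' for bigram 'ab':
  Position 0: 'ac' -> no
  Position 1: 'cc' -> no
  Position 2: 'cc' -> no
  Position 3: 'ca' -> no
  Position 4: 'ab' -> MATCH
  Position 5: 'bc' -> no
  Position 6: 'ca' -> no
  Position 7: 'ab' -> MATCH
  Position 8: 'ba' -> no
  Position 9: 'ac' -> no
  Position 10: 'cb' -> no
  Position 11: 'bb' -> no
  Position 12: 'ba' -> no
  Position 13: 'ac' -> no
Total matches: 2

2


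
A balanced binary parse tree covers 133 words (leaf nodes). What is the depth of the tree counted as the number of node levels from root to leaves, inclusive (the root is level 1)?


In a balanced binary tree with n leaves the deepest leaf is ceil(log2(n)) edges below the root,
so counting node levels inclusive of root and leaves gives ceil(log2(n)) + 1 levels.
log2(133) = 7.0553
ceil(7.0553) = 8
levels = 8 + 1 = 9

9


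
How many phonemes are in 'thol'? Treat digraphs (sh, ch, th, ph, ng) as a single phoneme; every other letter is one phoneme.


Parsing 'thol' greedily, digraphs first:
  'th' -> digraph (1 consonant phoneme) (phonemes so far: 1)
  'o' -> vowel phoneme (phonemes so far: 2)
  'l' -> consonant phoneme (phonemes so far: 3)
Total phonemes: 3

3


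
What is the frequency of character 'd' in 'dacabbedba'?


Scanning 'dacabbedba' for 'd':
  Position 0: 'd' -> MATCH (count: 1)
  Position 7: 'd' -> MATCH (count: 2)
Total occurrences of 'd': 2

2


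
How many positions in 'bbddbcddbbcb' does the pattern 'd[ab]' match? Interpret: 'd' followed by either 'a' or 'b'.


Pattern: d[ab] means 'd' followed by either 'a' or 'b'.
Scanning 'bbddbcddbbcb' position-by-position:
  Pos 0: window 'bb' -> no
  Pos 1: window 'bd' -> no
  Pos 2: window 'dd' -> no
  Pos 3: window 'db' -> MATCH
  Pos 4: window 'bc' -> no
  Pos 5: window 'cd' -> no
  Pos 6: window 'dd' -> no
  Pos 7: window 'db' -> MATCH
  Pos 8: window 'bb' -> no
  Pos 9: window 'bc' -> no
  Pos 10: window 'cb' -> no
  Pos 11: window 'b' -> no
Total matches: 2

2


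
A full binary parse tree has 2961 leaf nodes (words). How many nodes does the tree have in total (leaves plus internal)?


Leaf nodes (terminals): 2961
Internal nodes = n - 1 = 2961 - 1 = 2960
Total = leaves + internal = 2961 + 2960 = 5921

5921


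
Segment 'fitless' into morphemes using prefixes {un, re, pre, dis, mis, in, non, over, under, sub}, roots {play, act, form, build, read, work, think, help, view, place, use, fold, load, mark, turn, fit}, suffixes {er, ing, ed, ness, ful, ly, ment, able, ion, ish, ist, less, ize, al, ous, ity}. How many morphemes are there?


Segmenting 'fitless' against the inventory:
  'fit' -> root (morpheme 1)
  'less' -> suffix (morpheme 2)
Total morphemes: 2

2


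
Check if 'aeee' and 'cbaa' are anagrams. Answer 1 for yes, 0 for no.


Sort characters of 'aeee': 'aeee'
Sort characters of 'cbaa': 'aabc'
Sorted forms differ -> they are NOT anagrams
Result: 0

0


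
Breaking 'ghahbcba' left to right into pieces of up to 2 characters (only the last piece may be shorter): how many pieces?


'ghahbcba' has 8 characters.
Chunking with max size 2:
  Chunk 1: 'gh' (positions 0-1)
  Chunk 2: 'ah' (positions 2-3)
  Chunk 3: 'bc' (positions 4-5)
  Chunk 4: 'ba' (positions 6-7)
Total chunks: ceil(8 / 2) = 4

4


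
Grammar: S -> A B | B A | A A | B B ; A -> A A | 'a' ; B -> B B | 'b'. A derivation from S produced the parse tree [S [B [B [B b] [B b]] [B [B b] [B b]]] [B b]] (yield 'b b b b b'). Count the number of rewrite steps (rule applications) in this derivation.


Every bracketed nonterminal node [X ...] in the tree is produced by exactly one rule application.
Reading the tree off as a leftmost derivation:
  Step 1: S  =>  B B   (applied S -> B B)
  Step 2: B B  =>  B B B   (applied B -> B B)
  Step 3: B B B  =>  B B B B   (applied B -> B B)
  Step 4: B B B B  =>  b B B B   (applied B -> b)
  Step 5: b B B B  =>  b b B B   (applied B -> b)
  Step 6: b b B B  =>  b b B B B   (applied B -> B B)
  Step 7: b b B B B  =>  b b b B B   (applied B -> b)
  Step 8: b b b B B  =>  b b b b B   (applied B -> b)
  Step 9: b b b b B  =>  b b b b b   (applied B -> b)
Final yield: b b b b b
Total rewrite steps: 9

9


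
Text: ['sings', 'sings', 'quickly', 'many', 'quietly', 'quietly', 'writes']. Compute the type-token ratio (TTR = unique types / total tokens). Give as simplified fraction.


Tokens: 7
Unique types: ('many', 'quickly', 'quietly', 'sings', 'writes') = 5
TTR = 5/7
Already in lowest terms.

5/7


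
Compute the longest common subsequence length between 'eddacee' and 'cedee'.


DP table for LCS of 'eddacee' and 'cedee':
       c  e  d  e  e
    0  0  0  0  0  0
  e 0  0  1  1  1  1
  d 0  0  1  2  2  2
  d 0  0  1  2  2  2
  a 0  0  1  2  2  2
  c 0  1  1  2  2  2
  e 0  1  2  2  3  3
  e 0  1  2  2  3  4
LCS: 'edee'
LCS length = 4

4


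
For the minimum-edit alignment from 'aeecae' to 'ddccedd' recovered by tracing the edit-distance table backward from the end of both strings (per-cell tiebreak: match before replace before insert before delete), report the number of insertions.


Edit distance = 6. Backtracking from cell (6, 7) with preference match > replace > insert > delete,
then listing the resulting alignment 'aeecae' -> 'ddccedd' left to right:
  Step 1: replace a->d
  Step 2: replace e->d
  Step 3: replace e->c
  Step 4: keep 'c'
  Step 5: insert 'e' [insertion #1]
  Step 6: replace a->d
  Step 7: replace e->d
Total insertions: 1

1


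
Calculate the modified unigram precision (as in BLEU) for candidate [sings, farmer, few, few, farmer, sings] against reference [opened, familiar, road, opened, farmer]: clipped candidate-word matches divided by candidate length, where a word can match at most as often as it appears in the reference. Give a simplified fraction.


Reference word counts: {'familiar': 1, 'farmer': 1, 'opened': 2, 'road': 1}
Checking each candidate word (with clipping):
  'sings' -> not in reference -> no match (matches: 0)
  'farmer' -> in reference (ref count 1, used 1/1) -> match (matches: 1)
  'few' -> not in reference -> no match (matches: 1)
  'few' -> not in reference -> no match (matches: 1)
  'farmer' -> ref count 1 already used up (1/1) -> clipped, no match (matches: 1)
  'sings' -> not in reference -> no match (matches: 1)
Clipped matches: 1, Candidate length: 6
Precision = 1/6

1/6


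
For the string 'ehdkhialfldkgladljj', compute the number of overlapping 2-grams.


String 'ehdkhialfldkgladljj' has length L = 19.
Number of overlapping n-grams = L - n + 1
Substituting: 19 - 2 + 1 = 18

18


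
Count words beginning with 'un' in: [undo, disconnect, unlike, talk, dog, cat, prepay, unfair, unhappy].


Checking each word for prefix 'un':
  'undo' -> YES, starts with 'un' (count: 1)
  'disconnect' -> no (count: 1)
  'unlike' -> YES, starts with 'un' (count: 2)
  'talk' -> no (count: 2)
  'dog' -> no (count: 2)
  'cat' -> no (count: 2)
  'prepay' -> no (count: 2)
  'unfair' -> YES, starts with 'un' (count: 3)
  'unhappy' -> YES, starts with 'un' (count: 4)
Total with prefix 'un': 4

4


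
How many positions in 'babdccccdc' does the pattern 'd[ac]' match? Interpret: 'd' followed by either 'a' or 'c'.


Pattern: d[ac] means 'd' followed by either 'a' or 'c'.
Scanning 'babdccccdc' position-by-position:
  Pos 0: window 'ba' -> no
  Pos 1: window 'ab' -> no
  Pos 2: window 'bd' -> no
  Pos 3: window 'dc' -> MATCH
  Pos 4: window 'cc' -> no
  Pos 5: window 'cc' -> no
  Pos 6: window 'cc' -> no
  Pos 7: window 'cd' -> no
  Pos 8: window 'dc' -> MATCH
  Pos 9: window 'c' -> no
Total matches: 2

2


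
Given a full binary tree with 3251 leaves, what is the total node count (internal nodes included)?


Leaf nodes (terminals): 3251
Internal nodes = n - 1 = 3251 - 1 = 3250
Total = leaves + internal = 3251 + 3250 = 6501

6501


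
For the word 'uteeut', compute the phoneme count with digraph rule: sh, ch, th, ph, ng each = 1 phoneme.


Parsing 'uteeut' greedily, digraphs first:
  'u' -> vowel phoneme (phonemes so far: 1)
  't' -> consonant phoneme (phonemes so far: 2)
  'e' -> vowel phoneme (phonemes so far: 3)
  'e' -> vowel phoneme (phonemes so far: 4)
  'u' -> vowel phoneme (phonemes so far: 5)
  't' -> consonant phoneme (phonemes so far: 6)
Total phonemes: 6

6


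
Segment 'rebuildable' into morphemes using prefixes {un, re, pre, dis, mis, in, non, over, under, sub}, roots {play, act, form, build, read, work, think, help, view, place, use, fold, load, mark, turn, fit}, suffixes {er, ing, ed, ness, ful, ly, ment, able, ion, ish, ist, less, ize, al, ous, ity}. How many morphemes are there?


Segmenting 'rebuildable' against the inventory:
  're' -> prefix (morpheme 1)
  'build' -> root (morpheme 2)
  'able' -> suffix (morpheme 3)
Total morphemes: 3

3


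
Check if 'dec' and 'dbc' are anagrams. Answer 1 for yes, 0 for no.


Sort characters of 'dec': 'cde'
Sort characters of 'dbc': 'bcd'
Sorted forms differ -> they are NOT anagrams
Result: 0

0


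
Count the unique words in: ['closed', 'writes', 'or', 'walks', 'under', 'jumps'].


Listing all tokens and tracking unique types:
  Token 1: 'closed' -> NEW (unique so far: 1)
  Token 2: 'writes' -> NEW (unique so far: 2)
  Token 3: 'or' -> NEW (unique so far: 3)
  Token 4: 'walks' -> NEW (unique so far: 4)
  Token 5: 'under' -> NEW (unique so far: 5)
  Token 6: 'jumps' -> NEW (unique so far: 6)
Unique types: ('closed', 'jumps', 'or', 'under', 'walks', 'writes')
Vocabulary size: 6

6


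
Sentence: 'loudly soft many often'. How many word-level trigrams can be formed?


Word trigrams from [4] words:
  Trigram 1: (loudly soft many)
  Trigram 2: (soft many often)
Total word trigrams: 4 - 2 = 2

2


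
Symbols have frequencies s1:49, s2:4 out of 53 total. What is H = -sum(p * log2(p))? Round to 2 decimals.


Computing entropy H = -sum(p_i * log2(p_i)):
  s1: p = 49/53 = 0.9245, -p*log2(p) = 0.1047
  s2: p = 4/53 = 0.0755, -p*log2(p) = 0.2814
H = sum of terms = 0.3861
Rounded to 2 decimals: 0.39

0.39


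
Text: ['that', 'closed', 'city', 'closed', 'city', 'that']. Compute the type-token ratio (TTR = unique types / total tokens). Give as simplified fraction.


Tokens: 6
Unique types: ('city', 'closed', 'that') = 3
TTR = 3/6
Simplify: divide both by 3 -> 1/2
TTR = 1/2

1/2


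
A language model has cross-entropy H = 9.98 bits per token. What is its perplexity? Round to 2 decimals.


Perplexity formula: PP = 2^H
H = 9.98
PP = 2^9.98
Decompose: 2^9.98 = 2^9 * 2^0.98
2^9 = 512, 2^0.98 ~ 1.9724654
PP ~ 512 * 1.9724654 = 1009.9022848
Rounded to 2 decimals: 1009.90

1009.90


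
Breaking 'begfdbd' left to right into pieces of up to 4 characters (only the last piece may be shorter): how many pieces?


'begfdbd' has 7 characters.
Chunking with max size 4:
  Chunk 1: 'begf' (positions 0-3)
  Chunk 2: 'dbd' (positions 4-6)
Total chunks: ceil(7 / 4) = 2

2


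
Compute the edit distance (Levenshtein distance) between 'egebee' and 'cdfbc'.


Building DP table for s1='egebee' (len 6) and s2='cdfbc' (len 5):
       c  d  f  b  c
    0  1  2  3  4  5
  e 1  1  2  3  4  5
  g 2  2  2  3  4  5
  e 3  3  3  3  4  5
  b 4  4  4  4  3  4
  e 5  5  5  5  4  4
  e 6  6  6  6  5  5
Edit distance = dp[6][5] = 5

5


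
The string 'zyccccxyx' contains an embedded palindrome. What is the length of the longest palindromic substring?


Scanning 'zyccccxyx' for palindromic substrings.
Substring at positions 2-5: 'cccc'.
Check: reverse('cccc') = 'cccc' -> palindrome confirmed.
Neighbouring characters ('y' / 'x') break symmetry, so it cannot extend further.
No longer palindromic substring exists; longest length = 4

4


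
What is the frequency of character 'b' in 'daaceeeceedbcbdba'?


Scanning 'daaceeeceedbcbdba' for 'b':
  Position 11: 'b' -> MATCH (count: 1)
  Position 13: 'b' -> MATCH (count: 2)
  Position 15: 'b' -> MATCH (count: 3)
Total occurrences of 'b': 3

3
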